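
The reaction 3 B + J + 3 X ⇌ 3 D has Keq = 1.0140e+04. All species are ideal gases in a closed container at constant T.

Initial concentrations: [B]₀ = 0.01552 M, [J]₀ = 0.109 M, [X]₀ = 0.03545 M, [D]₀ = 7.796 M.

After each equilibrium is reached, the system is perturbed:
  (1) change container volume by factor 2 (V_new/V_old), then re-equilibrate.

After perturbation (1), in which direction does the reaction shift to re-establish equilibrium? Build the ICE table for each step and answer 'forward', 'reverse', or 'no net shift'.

Q₀ = 2.6101e+13 vs Keq = 1.0140e+04 ⇒ Q>K, reverse
Step 1:
                    B           J           X           D
  init        0.01552       0.109     0.03545       7.796
  Δ            0.6649      0.2216      0.6649     -0.6649
  eq           0.6804      0.3306      0.7003       7.131
  solve Keq expr → x = -0.2216; check Q = 1.0140e+04
Then change container volume by factor 2 (V_new/V_old).
Step 2:
                    B           J           X           D
  init         0.3402      0.1653      0.3502       3.566
  Δ            0.1649     0.05497      0.1649     -0.1649
  eq           0.5051      0.2203      0.5151       3.401
  solve Keq expr → x = -0.05497; check Q = 1.0140e+04

Direction: reverse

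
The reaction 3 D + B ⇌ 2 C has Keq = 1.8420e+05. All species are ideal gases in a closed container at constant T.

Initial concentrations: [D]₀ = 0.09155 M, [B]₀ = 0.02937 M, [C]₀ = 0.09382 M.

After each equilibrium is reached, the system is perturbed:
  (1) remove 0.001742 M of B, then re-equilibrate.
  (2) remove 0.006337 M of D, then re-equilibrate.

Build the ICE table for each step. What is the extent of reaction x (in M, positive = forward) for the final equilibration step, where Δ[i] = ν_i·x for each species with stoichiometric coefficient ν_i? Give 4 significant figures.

Q₀ = 390.6 vs Keq = 1.8420e+05 ⇒ Q<K, forward
Step 1:
                  D         B         C
  Initial   0.09155   0.02937   0.09382
  Change     -0.067  -0.02233   0.04467
  Equil     0.02455  0.007037    0.1385
  solve Keq expr → x = 0.02233; check Q = 1.8420e+05
Then remove 0.001742 M of B.
Step 2:
                  D         B         C
  Initial   0.02455  0.005295    0.1385
  Change    0.00151 5.0326e-04 -0.001007
  Equil     0.02606  0.005798    0.1375
  solve Keq expr → x = -5.0326e-04; check Q = 1.8420e+05
Then remove 0.006337 M of D.
Step 3:
                  D         B         C
  Initial   0.01972  0.005798    0.1375
  Change   0.004196  0.001399 -0.002797
  Equil     0.02392  0.007197    0.1347
  solve Keq expr → x = -0.001399; check Q = 1.8420e+05

x = -0.001399 M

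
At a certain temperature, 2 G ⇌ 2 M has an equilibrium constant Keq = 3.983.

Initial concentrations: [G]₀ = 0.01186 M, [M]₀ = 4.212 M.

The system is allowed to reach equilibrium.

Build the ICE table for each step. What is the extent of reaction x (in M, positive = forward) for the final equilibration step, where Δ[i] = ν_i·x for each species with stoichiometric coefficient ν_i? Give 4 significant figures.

x = -0.699 M

Q₀ = 1.2613e+05 vs Keq = 3.983 ⇒ Q>K, reverse
Step 1:
                  G         M
  init      0.01186     4.212
  Δ           1.398    -1.398
  eq           1.41     2.814
  solve Keq expr → x = -0.699; check Q = 3.983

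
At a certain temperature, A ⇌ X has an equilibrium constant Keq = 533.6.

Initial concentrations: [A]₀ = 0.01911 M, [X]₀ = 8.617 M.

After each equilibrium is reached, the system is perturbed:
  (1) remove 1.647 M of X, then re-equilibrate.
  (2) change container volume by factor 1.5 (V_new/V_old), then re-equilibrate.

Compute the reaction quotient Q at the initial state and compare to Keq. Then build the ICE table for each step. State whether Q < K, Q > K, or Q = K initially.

Q₀ = 450.9; Q < K (proceeds forward)

Q₀ = 450.9 vs Keq = 533.6 ⇒ Q<K, forward
Step 1:
                   A          X
  init       0.01911      8.617
  Δ        -0.002956   0.002956
  eq         0.01615       8.62
  solve Keq expr → x = 0.002956; check Q = 533.6
Then remove 1.647 M of X.
Step 2:
                   A          X
  init       0.01615      6.973
  Δ        -0.003081   0.003081
  eq         0.01307      6.976
  solve Keq expr → x = 0.003081; check Q = 533.6
Then change container volume by factor 1.5 (V_new/V_old).
Step 3:
                   A          X
  init      0.008716      4.651
  Δ                0          0
  eq        0.008716      4.651
  solve Keq expr → x = 0; check Q = 533.6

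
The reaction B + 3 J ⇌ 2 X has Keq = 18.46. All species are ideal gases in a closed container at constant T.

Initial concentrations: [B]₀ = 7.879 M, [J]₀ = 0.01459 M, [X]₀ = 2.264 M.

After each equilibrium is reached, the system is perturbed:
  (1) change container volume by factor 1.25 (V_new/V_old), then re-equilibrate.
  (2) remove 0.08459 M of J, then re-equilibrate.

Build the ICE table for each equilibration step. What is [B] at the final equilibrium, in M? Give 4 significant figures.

Q₀ = 2.0947e+05 vs Keq = 18.46 ⇒ Q>K, reverse
Step 1:
                    B           J           X
  I             7.879     0.01459       2.264
  C           0.09762      0.2929     -0.1952
  E             7.977      0.3075       2.069
  solve Keq expr → x = -0.09762; check Q = 18.46
Then change container volume by factor 1.25 (V_new/V_old).
Step 2:
                    B           J           X
  I             6.381       0.246       1.655
  C           0.01216     0.03647    -0.02431
  E             6.393      0.2824       1.631
  solve Keq expr → x = -0.01216; check Q = 18.46
Then remove 0.08459 M of J.
Step 3:
                    B           J           X
  I             6.393      0.1978       1.631
  C           0.02606     0.07817    -0.05211
  E              6.42       0.276       1.579
  solve Keq expr → x = -0.02606; check Q = 18.46

[B]_eq = 6.42 M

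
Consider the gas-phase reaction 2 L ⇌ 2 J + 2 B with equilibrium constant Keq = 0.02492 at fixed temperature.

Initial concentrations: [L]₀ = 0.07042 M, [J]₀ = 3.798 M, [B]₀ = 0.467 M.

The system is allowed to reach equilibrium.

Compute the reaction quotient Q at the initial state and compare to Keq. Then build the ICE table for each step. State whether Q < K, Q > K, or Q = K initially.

Q₀ = 634.4; Q > K (proceeds reverse)

Q₀ = 634.4 vs Keq = 0.02492 ⇒ Q>K, reverse
Step 1:
                   L          J          B
  Initial    0.07042      3.798      0.467
  Change      0.4429    -0.4429    -0.4429
  Equil       0.5133      3.355    0.02415
  solve Keq expr → x = -0.2214; check Q = 0.02492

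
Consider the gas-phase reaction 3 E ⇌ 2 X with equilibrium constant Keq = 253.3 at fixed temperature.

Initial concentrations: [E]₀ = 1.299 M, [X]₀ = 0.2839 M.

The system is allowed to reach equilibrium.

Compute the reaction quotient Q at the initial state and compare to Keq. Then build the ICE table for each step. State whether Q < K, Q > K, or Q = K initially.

Q₀ = 0.03677 vs Keq = 253.3 ⇒ Q<K, forward
Step 1:
                  E         X
  Initial     1.299    0.2839
  Change     -1.137    0.7577
  Equil      0.1624     1.042
  solve Keq expr → x = 0.3789; check Q = 253.3

Q₀ = 0.03677; Q < K (proceeds forward)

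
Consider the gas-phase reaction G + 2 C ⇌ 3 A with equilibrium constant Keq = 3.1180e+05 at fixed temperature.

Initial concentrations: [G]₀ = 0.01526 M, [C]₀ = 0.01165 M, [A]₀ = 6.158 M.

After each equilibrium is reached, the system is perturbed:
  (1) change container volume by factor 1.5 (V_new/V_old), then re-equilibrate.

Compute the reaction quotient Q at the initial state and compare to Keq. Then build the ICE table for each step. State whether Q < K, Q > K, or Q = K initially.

Q₀ = 1.1275e+08; Q > K (proceeds reverse)

Q₀ = 1.1275e+08 vs Keq = 3.1180e+05 ⇒ Q>K, reverse
Step 1:
                   G          C          A
  I          0.01526    0.01165      6.158
  C           0.0471    0.09419    -0.1413
  E          0.06236     0.1058      6.017
  solve Keq expr → x = -0.0471; check Q = 3.1180e+05
Then change container volume by factor 1.5 (V_new/V_old).
Step 2:
                   G          C          A
  I          0.04157    0.07056      4.011
  C                0          0          0
  E          0.04157    0.07056      4.011
  solve Keq expr → x = 0; check Q = 3.1180e+05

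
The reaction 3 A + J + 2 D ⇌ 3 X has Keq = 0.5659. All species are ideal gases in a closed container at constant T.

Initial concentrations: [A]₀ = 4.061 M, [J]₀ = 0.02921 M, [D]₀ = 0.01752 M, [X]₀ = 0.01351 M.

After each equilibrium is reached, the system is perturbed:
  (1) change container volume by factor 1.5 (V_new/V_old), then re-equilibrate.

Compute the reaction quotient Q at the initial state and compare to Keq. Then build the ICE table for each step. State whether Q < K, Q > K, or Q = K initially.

Q₀ = 0.004106 vs Keq = 0.5659 ⇒ Q<K, forward
Step 1:
                  A         J         D         X
  init        4.061   0.02921   0.01752   0.01351
  Δ        -0.01751 -0.005838  -0.01168   0.01751
  eq          4.043   0.02337  0.005844   0.03102
  solve Keq expr → x = 0.005838; check Q = 0.5659
Then change container volume by factor 1.5 (V_new/V_old).
Step 2:
                  A         J         D         X
  init        2.696   0.01558  0.003896   0.02068
  Δ        0.002648 8.8260e-04  0.001765 -0.002648
  eq          2.698   0.01646  0.005661   0.01804
  solve Keq expr → x = -8.8260e-04; check Q = 0.5659

Q₀ = 0.004106; Q < K (proceeds forward)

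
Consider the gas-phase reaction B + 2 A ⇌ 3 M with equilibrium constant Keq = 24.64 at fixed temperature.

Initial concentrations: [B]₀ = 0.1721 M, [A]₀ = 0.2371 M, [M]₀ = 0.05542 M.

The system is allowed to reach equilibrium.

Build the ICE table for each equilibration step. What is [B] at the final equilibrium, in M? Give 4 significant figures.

[B]_eq = 0.09933 M

Q₀ = 0.01759 vs Keq = 24.64 ⇒ Q<K, forward
Step 1:
                    B           A           M
  Initial      0.1721      0.2371     0.05542
  Change     -0.07277     -0.1455      0.2183
  Equil       0.09933     0.09155      0.2737
  solve Keq expr → x = 0.07277; check Q = 24.64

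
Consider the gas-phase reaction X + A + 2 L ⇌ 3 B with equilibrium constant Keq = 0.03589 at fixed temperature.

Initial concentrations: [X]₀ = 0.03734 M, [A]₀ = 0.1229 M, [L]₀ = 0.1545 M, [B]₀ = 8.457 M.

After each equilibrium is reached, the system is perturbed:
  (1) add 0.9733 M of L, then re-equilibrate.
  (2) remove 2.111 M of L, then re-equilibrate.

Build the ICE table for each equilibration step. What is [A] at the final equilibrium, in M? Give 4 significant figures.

[A]_eq = 2.467 M

Q₀ = 5.5216e+06 vs Keq = 0.03589 ⇒ Q>K, reverse
Step 1:
                    X           A           L           B
  I           0.03734      0.1229      0.1545       8.457
  C             2.273       2.273       4.546       -6.82
  E             2.311       2.396       4.701       1.637
  solve Keq expr → x = -2.273; check Q = 0.03589
Then add 0.9733 M of L.
Step 2:
                    X           A           L           B
  I             2.311       2.396       5.674       1.637
  C          -0.05528    -0.05528     -0.1106      0.1659
  E             2.255       2.341       5.564       1.803
  solve Keq expr → x = 0.05528; check Q = 0.03589
Then remove 2.111 M of L.
Step 3:
                    X           A           L           B
  I             2.255       2.341       3.453       1.803
  C            0.1261      0.1261      0.2522     -0.3783
  E             2.381       2.467       3.705       1.425
  solve Keq expr → x = -0.1261; check Q = 0.03589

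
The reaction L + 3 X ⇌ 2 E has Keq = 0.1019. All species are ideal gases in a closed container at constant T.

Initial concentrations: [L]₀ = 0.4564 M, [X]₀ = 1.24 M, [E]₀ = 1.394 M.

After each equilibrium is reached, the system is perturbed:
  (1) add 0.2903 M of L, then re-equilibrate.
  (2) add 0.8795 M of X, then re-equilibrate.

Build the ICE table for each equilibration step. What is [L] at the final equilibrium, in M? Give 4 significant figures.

[L]_eq = 0.8654 M

Q₀ = 2.233 vs Keq = 0.1019 ⇒ Q>K, reverse
Step 1:
                  L         X         E
  init       0.4564      1.24     1.394
  Δ          0.2828    0.8485   -0.5656
  eq         0.7392     2.088    0.8284
  solve Keq expr → x = -0.2828; check Q = 0.1019
Then add 0.2903 M of L.
Step 2:
                  L         X         E
  init         1.03     2.088    0.8284
  Δ        -0.03297   -0.0989   0.06593
  eq         0.9966      1.99    0.8943
  solve Keq expr → x = 0.03297; check Q = 0.1019
Then add 0.8795 M of X.
Step 3:
                  L         X         E
  init       0.9966     2.869    0.8943
  Δ         -0.1312   -0.3935    0.2624
  eq         0.8654     2.476     1.157
  solve Keq expr → x = 0.1312; check Q = 0.1019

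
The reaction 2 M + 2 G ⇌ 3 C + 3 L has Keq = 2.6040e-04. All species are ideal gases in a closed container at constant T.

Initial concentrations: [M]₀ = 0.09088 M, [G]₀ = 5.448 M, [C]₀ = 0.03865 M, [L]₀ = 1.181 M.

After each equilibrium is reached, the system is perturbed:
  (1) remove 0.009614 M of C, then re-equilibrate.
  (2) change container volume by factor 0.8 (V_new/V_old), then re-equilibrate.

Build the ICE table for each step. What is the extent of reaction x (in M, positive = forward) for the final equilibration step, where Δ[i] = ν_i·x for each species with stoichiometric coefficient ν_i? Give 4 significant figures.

Q₀ = 3.8796e-04 vs Keq = 2.6040e-04 ⇒ Q>K, reverse
Step 1:
                    M           G           C           L
  Initial     0.09088       5.448     0.03865       1.181
  Change     0.002679    0.002679   -0.004019   -0.004019
  Equil       0.09356       5.451     0.03463       1.177
  solve Keq expr → x = -0.00134; check Q = 2.6040e-04
Then remove 0.009614 M of C.
Step 2:
                    M           G           C           L
  Initial     0.09356       5.451     0.02502       1.177
  Change    -0.005355   -0.005355    0.008032    0.008032
  Equil        0.0882       5.445     0.03305       1.185
  solve Keq expr → x = 0.002677; check Q = 2.6040e-04
Then change container volume by factor 0.8 (V_new/V_old).
Step 3:
                    M           G           C           L
  Initial      0.1103       6.807     0.04131       1.481
  Change     0.003254    0.003254   -0.004882   -0.004882
  Equil        0.1135        6.81     0.03643       1.476
  solve Keq expr → x = -0.001627; check Q = 2.6040e-04

x = -0.001627 M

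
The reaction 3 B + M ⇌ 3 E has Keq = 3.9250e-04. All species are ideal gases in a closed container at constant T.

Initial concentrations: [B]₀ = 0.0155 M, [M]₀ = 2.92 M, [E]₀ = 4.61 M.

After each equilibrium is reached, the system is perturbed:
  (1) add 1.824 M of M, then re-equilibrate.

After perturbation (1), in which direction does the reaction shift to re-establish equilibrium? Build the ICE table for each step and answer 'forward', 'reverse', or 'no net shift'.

Direction: forward

Q₀ = 9.0100e+06 vs Keq = 3.9250e-04 ⇒ Q>K, reverse
Step 1:
                  B         M         E
  Initial    0.0155      2.92      4.61
  Change      4.118     1.373    -4.118
  Equil       4.134     4.293    0.4919
  solve Keq expr → x = -1.373; check Q = 3.9250e-04
Then add 1.824 M of M.
Step 2:
                  B         M         E
  Initial     4.134     6.117    0.4919
  Change   -0.05387  -0.01796   0.05387
  Equil        4.08     6.099    0.5457
  solve Keq expr → x = 0.01796; check Q = 3.9250e-04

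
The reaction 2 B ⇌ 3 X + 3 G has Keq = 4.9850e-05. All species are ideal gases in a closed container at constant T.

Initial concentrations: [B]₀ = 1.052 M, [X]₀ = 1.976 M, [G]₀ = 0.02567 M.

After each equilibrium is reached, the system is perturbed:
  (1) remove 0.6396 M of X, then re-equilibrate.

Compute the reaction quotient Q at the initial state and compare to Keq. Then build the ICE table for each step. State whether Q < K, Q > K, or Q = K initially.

Q₀ = 1.1793e-04 vs Keq = 4.9850e-05 ⇒ Q>K, reverse
Step 1:
                   B          X          G
  init         1.052      1.976    0.02567
  Δ         0.004194  -0.006292  -0.006292
  eq           1.056       1.97    0.01938
  solve Keq expr → x = -0.002097; check Q = 4.9850e-05
Then remove 0.6396 M of X.
Step 2:
                   B          X          G
  init         1.056       1.33    0.01938
  Δ        -0.006011   0.009017   0.009017
  eq            1.05      1.339     0.0284
  solve Keq expr → x = 0.003006; check Q = 4.9850e-05

Q₀ = 1.1793e-04; Q > K (proceeds reverse)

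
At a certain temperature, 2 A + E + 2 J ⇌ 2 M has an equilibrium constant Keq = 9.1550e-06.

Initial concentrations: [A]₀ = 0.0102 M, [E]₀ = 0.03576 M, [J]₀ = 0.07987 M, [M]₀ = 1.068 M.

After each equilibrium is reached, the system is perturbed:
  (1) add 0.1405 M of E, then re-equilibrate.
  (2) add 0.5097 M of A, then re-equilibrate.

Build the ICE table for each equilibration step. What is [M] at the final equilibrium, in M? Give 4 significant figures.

[M]_eq = 0.004608 M

Q₀ = 4.8059e+07 vs Keq = 9.1550e-06 ⇒ Q>K, reverse
Step 1:
                  A         E         J         M
  I          0.0102   0.03576   0.07987     1.068
  C           1.065    0.5326     1.065    -1.065
  E           1.075    0.5684     1.145  0.002809
  solve Keq expr → x = -0.5326; check Q = 9.1550e-06
Then add 0.1405 M of E.
Step 2:
                  A         E         J         M
  I           1.075    0.7089     1.145  0.002809
  C       -3.2583e-04 -1.6291e-04 -3.2583e-04 3.2583e-04
  E           1.075    0.7087     1.145  0.003135
  solve Keq expr → x = 1.6291e-04; check Q = 9.1550e-06
Then add 0.5097 M of A.
Step 3:
                  A         E         J         M
  I           1.585    0.7087     1.145  0.003135
  C       -0.001474 -7.3678e-04 -0.001474  0.001474
  E           1.583     0.708     1.143  0.004608
  solve Keq expr → x = 7.3678e-04; check Q = 9.1550e-06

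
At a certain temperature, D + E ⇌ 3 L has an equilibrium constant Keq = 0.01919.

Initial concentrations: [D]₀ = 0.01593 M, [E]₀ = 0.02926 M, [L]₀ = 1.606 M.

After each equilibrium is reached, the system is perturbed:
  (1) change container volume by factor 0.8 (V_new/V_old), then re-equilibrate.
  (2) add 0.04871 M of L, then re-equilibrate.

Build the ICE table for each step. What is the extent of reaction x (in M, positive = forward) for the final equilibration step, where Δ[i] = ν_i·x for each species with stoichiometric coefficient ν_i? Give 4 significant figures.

x = -0.01519 M

Q₀ = 8887 vs Keq = 0.01919 ⇒ Q>K, reverse
Step 1:
                   D          E          L
  Initial    0.01593    0.02926      1.606
  Change       0.479      0.479     -1.437
  Equil       0.4949     0.5083      0.169
  solve Keq expr → x = -0.479; check Q = 0.01919
Then change container volume by factor 0.8 (V_new/V_old).
Step 2:
                   D          E          L
  Initial     0.6187     0.6353     0.2113
  Change     0.00472    0.00472   -0.01416
  Equil       0.6234       0.64     0.1971
  solve Keq expr → x = -0.00472; check Q = 0.01919
Then add 0.04871 M of L.
Step 3:
                   D          E          L
  Initial     0.6234       0.64     0.2458
  Change     0.01519    0.01519   -0.04556
  Equil       0.6386     0.6552     0.2002
  solve Keq expr → x = -0.01519; check Q = 0.01919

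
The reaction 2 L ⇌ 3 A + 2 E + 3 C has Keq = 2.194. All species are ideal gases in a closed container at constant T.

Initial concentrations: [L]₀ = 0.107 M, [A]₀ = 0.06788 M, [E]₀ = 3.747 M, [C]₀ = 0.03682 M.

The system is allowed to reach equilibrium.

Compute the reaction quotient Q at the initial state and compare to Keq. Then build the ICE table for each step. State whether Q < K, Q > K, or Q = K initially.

Q₀ = 1.9146e-05 vs Keq = 2.194 ⇒ Q<K, forward
Step 1:
                   L          A          E          C
  init         0.107    0.06788      3.747    0.03682
  Δ          -0.0901     0.1351     0.0901     0.1351
  eq          0.0169      0.203      3.837      0.172
  solve Keq expr → x = 0.04505; check Q = 2.194

Q₀ = 1.9146e-05; Q < K (proceeds forward)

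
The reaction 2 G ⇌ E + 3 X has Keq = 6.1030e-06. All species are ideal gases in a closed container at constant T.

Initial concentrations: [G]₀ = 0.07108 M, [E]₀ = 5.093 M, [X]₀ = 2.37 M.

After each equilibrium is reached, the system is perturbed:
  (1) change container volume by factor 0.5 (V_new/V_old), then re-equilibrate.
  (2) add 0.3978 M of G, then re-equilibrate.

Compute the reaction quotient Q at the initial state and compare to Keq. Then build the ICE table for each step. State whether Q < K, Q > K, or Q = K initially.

Q₀ = 1.3419e+04; Q > K (proceeds reverse)

Q₀ = 1.3419e+04 vs Keq = 6.1030e-06 ⇒ Q>K, reverse
Step 1:
                   G          E          X
  I          0.07108      5.093       2.37
  C             1.57    -0.7848     -2.354
  E            1.641      4.308    0.01562
  solve Keq expr → x = -0.7848; check Q = 6.1030e-06
Then change container volume by factor 0.5 (V_new/V_old).
Step 2:
                   G          E          X
  I            3.281      8.616    0.03125
  C         0.007686  -0.003843   -0.01153
  E            3.289      8.613    0.01972
  solve Keq expr → x = -0.003843; check Q = 6.1030e-06
Then add 0.3978 M of G.
Step 3:
                   G          E          X
  I            3.687      8.613    0.01972
  C        -0.001037 5.1833e-04   0.001555
  E            3.686      8.613    0.02127
  solve Keq expr → x = 5.1833e-04; check Q = 6.1030e-06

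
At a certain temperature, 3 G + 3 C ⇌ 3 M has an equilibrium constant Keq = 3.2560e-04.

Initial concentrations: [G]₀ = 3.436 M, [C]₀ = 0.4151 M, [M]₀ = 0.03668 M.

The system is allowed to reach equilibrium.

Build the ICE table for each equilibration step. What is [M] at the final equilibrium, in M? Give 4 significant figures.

Q₀ = 1.7009e-05 vs Keq = 3.2560e-04 ⇒ Q<K, forward
Step 1:
                   G          C          M
  Initial      3.436     0.4151    0.03668
  Change     -0.0487    -0.0487     0.0487
  Equil        3.387     0.3664    0.08538
  solve Keq expr → x = 0.01623; check Q = 3.2560e-04

[M]_eq = 0.08538 M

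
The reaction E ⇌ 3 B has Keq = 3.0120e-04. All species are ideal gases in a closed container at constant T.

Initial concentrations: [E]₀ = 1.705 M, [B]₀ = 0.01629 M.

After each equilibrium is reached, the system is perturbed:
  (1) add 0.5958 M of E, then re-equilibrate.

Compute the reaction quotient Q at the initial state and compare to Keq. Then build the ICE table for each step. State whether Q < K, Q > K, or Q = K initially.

Q₀ = 2.5354e-06 vs Keq = 3.0120e-04 ⇒ Q<K, forward
Step 1:
                   E          B
  I            1.705    0.01629
  C         -0.02115    0.06346
  E            1.684    0.07975
  solve Keq expr → x = 0.02115; check Q = 3.0120e-04
Then add 0.5958 M of E.
Step 2:
                   E          B
  I             2.28    0.07975
  C        -0.002812   0.008437
  E            2.277    0.08819
  solve Keq expr → x = 0.002812; check Q = 3.0120e-04

Q₀ = 2.5354e-06; Q < K (proceeds forward)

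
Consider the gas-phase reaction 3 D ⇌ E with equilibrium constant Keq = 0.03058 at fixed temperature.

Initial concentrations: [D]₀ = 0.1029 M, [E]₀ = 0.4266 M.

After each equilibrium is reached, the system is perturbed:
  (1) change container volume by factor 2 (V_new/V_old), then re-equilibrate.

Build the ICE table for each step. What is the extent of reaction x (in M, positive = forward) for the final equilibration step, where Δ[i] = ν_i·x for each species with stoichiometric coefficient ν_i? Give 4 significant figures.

Q₀ = 391.5 vs Keq = 0.03058 ⇒ Q>K, reverse
Step 1:
                    D           E
  init         0.1029      0.4266
  Δ             1.114     -0.3714
  eq            1.217     0.05515
  solve Keq expr → x = -0.3714; check Q = 0.03058
Then change container volume by factor 2 (V_new/V_old).
Step 2:
                    D           E
  init         0.6086     0.02758
  Δ           0.05582    -0.01861
  eq           0.6644     0.00897
  solve Keq expr → x = -0.01861; check Q = 0.03058

x = -0.01861 M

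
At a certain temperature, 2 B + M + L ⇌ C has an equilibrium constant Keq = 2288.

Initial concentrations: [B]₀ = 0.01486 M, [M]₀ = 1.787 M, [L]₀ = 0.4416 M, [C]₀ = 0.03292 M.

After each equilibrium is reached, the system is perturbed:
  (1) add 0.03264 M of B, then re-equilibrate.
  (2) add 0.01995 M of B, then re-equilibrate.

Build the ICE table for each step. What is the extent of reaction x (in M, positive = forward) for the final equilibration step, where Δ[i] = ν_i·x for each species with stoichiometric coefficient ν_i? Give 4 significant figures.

x = 0.009688 M

Q₀ = 188.9 vs Keq = 2288 ⇒ Q<K, forward
Step 1:
                  B         M         L         C
  init      0.01486     1.787    0.4416   0.03292
  Δ        -0.01024 -0.005118 -0.005118  0.005118
  eq       0.004623     1.782    0.4365   0.03804
  solve Keq expr → x = 0.005118; check Q = 2288
Then add 0.03264 M of B.
Step 2:
                  B         M         L         C
  init      0.03726     1.782    0.4365   0.03804
  Δ        -0.03163  -0.01582  -0.01582   0.01582
  eq       0.005629     1.766    0.4207   0.05386
  solve Keq expr → x = 0.01582; check Q = 2288
Then add 0.01995 M of B.
Step 3:
                  B         M         L         C
  init      0.02558     1.766    0.4207   0.05386
  Δ        -0.01938 -0.009688 -0.009688  0.009688
  eq       0.006203     1.756     0.411   0.06354
  solve Keq expr → x = 0.009688; check Q = 2288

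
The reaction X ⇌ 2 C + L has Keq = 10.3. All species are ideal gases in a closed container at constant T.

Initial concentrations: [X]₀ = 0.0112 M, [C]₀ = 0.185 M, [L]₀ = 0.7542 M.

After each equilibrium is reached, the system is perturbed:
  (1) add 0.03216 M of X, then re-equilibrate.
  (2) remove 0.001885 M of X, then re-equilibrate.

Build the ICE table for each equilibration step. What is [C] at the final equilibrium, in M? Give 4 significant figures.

Q₀ = 2.305 vs Keq = 10.3 ⇒ Q<K, forward
Step 1:
                  X         C         L
  Initial    0.0112     0.185    0.7542
  Change  -0.008198    0.0164  0.008198
  Equil    0.003002    0.2014    0.7624
  solve Keq expr → x = 0.008198; check Q = 10.3
Then add 0.03216 M of X.
Step 2:
                  X         C         L
  Initial   0.03516    0.2014    0.7624
  Change   -0.02991   0.05983   0.02991
  Equil    0.005249    0.2612    0.7923
  solve Keq expr → x = 0.02991; check Q = 10.3
Then remove 0.001885 M of X.
Step 3:
                  X         C         L
  Initial  0.003364    0.2612    0.7923
  Change   0.001735 -0.003471 -0.001735
  Equil    0.005099    0.2578    0.7906
  solve Keq expr → x = -0.001735; check Q = 10.3

[C]_eq = 0.2578 M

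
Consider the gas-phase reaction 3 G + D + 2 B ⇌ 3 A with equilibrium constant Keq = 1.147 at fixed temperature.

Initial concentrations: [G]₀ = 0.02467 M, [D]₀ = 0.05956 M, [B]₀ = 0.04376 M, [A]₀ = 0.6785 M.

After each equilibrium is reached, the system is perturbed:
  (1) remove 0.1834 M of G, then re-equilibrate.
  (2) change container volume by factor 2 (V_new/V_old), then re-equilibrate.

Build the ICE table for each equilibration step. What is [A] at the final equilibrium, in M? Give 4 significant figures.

Q₀ = 1.8240e+08 vs Keq = 1.147 ⇒ Q>K, reverse
Step 1:
                    G           D           B           A
  init        0.02467     0.05956     0.04376      0.6785
  Δ            0.5024      0.1675      0.3349     -0.5024
  eq            0.527       0.227      0.3787      0.1761
  solve Keq expr → x = -0.1675; check Q = 1.147
Then remove 0.1834 M of G.
Step 2:
                    G           D           B           A
  init         0.3436       0.227      0.3787      0.1761
  Δ           0.03962     0.01321     0.02641    -0.03962
  eq           0.3832      0.2402      0.4051      0.1365
  solve Keq expr → x = -0.01321; check Q = 1.147
Then change container volume by factor 2 (V_new/V_old).
Step 3:
                    G           D           B           A
  init         0.1916      0.1201      0.2025     0.06826
  Δ           0.02627    0.008757     0.01751    -0.02627
  eq           0.2179      0.1289      0.2201     0.04199
  solve Keq expr → x = -0.008757; check Q = 1.147

[A]_eq = 0.04199 M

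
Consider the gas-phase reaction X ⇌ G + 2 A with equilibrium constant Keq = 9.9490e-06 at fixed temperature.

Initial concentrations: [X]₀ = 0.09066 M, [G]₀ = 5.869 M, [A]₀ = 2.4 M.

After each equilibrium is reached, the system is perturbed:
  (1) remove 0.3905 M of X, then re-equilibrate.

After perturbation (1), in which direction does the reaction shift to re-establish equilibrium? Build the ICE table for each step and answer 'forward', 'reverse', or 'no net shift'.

Q₀ = 372.9 vs Keq = 9.9490e-06 ⇒ Q>K, reverse
Step 1:
                   X          G          A
  init       0.09066      5.869        2.4
  Δ            1.199     -1.199     -2.398
  eq            1.29       4.67   0.001658
  solve Keq expr → x = -1.199; check Q = 9.9490e-06
Then remove 0.3905 M of X.
Step 2:
                   X          G          A
  init        0.8993       4.67   0.001658
  Δ       1.3669e-04 -1.3669e-04 -2.7337e-04
  eq          0.8995       4.67   0.001384
  solve Keq expr → x = -1.3669e-04; check Q = 9.9490e-06

Direction: reverse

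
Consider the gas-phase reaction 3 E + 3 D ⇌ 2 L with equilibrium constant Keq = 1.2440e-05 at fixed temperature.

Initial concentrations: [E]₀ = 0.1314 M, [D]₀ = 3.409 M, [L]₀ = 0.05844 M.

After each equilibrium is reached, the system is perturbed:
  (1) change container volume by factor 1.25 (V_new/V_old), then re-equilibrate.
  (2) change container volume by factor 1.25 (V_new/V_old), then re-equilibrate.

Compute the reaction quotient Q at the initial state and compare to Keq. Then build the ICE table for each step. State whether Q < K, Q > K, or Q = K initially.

Q₀ = 0.038 vs Keq = 1.2440e-05 ⇒ Q>K, reverse
Step 1:
                    E           D           L
  I            0.1314       3.409     0.05844
  C            0.0842      0.0842    -0.05613
  E            0.2156       3.493    0.002305
  solve Keq expr → x = -0.02807; check Q = 1.2440e-05
Then change container volume by factor 1.25 (V_new/V_old).
Step 2:
                    E           D           L
  I            0.1725       2.795    0.001844
  C        9.7984e-04  9.7984e-04 -6.5322e-04
  E            0.1735       2.796    0.001191
  solve Keq expr → x = -3.2661e-04; check Q = 1.2440e-05
Then change container volume by factor 1.25 (V_new/V_old).
Step 3:
                    E           D           L
  I            0.1388       2.236  9.5280e-04
  C        5.0916e-04  5.0916e-04 -3.3944e-04
  E            0.1393       2.237  6.1336e-04
  solve Keq expr → x = -1.6972e-04; check Q = 1.2440e-05

Q₀ = 0.038; Q > K (proceeds reverse)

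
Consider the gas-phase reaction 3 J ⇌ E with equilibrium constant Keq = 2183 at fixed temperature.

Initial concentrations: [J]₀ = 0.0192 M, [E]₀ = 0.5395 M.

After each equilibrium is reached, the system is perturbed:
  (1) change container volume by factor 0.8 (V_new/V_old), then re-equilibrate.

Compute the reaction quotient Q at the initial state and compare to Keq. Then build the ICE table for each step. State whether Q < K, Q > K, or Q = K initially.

Q₀ = 7.6223e+04 vs Keq = 2183 ⇒ Q>K, reverse
Step 1:
                  J         E
  Initial    0.0192    0.5395
  Change    0.04299  -0.01433
  Equil     0.06219    0.5252
  solve Keq expr → x = -0.01433; check Q = 2183
Then change container volume by factor 0.8 (V_new/V_old).
Step 2:
                  J         E
  Initial   0.07774    0.6565
  Change   -0.01063  0.003542
  Equil     0.06712      0.66
  solve Keq expr → x = 0.003542; check Q = 2183

Q₀ = 7.6223e+04; Q > K (proceeds reverse)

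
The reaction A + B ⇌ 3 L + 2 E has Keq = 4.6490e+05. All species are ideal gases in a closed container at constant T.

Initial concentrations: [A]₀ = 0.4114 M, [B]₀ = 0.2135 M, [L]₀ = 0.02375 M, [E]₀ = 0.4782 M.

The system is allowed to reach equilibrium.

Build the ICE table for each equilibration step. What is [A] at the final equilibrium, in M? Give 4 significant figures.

[A]_eq = 0.1979 M

Q₀ = 3.4878e-05 vs Keq = 4.6490e+05 ⇒ Q<K, forward
Step 1:
                    A           B           L           E
  I            0.4114      0.2135     0.02375      0.4782
  C           -0.2135     -0.2135      0.6405       0.427
  E            0.1979  2.6101e-06      0.6642      0.9052
  solve Keq expr → x = 0.2135; check Q = 4.6490e+05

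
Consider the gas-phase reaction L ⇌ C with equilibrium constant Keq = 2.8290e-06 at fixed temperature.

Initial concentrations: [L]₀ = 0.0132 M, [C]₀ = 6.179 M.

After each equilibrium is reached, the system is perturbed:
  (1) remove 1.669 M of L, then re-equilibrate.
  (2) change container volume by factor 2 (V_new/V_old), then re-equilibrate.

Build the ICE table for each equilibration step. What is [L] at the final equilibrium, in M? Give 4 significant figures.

Q₀ = 468.1 vs Keq = 2.8290e-06 ⇒ Q>K, reverse
Step 1:
                    L           C
  init         0.0132       6.179
  Δ             6.179      -6.179
  eq            6.192  1.7518e-05
  solve Keq expr → x = -6.179; check Q = 2.8290e-06
Then remove 1.669 M of L.
Step 2:
                    L           C
  init          4.523  1.7518e-05
  Δ        4.7216e-06 -4.7216e-06
  eq            4.523  1.2796e-05
  solve Keq expr → x = -4.7216e-06; check Q = 2.8290e-06
Then change container volume by factor 2 (V_new/V_old).
Step 3:
                    L           C
  init          2.262  6.3980e-06
  Δ                 0           0
  eq            2.262  6.3980e-06
  solve Keq expr → x = 0; check Q = 2.8290e-06

[L]_eq = 2.262 M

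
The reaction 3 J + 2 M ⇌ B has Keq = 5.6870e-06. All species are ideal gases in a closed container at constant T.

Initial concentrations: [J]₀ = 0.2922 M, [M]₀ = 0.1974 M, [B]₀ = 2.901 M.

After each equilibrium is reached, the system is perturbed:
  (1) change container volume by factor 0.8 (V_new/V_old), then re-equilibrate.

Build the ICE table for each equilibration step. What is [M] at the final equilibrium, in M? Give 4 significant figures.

[M]_eq = 6.9 M

Q₀ = 2984 vs Keq = 5.6870e-06 ⇒ Q>K, reverse
Step 1:
                  J         M         B
  init       0.2922    0.1974     2.901
  Δ           8.339      5.56     -2.78
  eq          8.632     5.757    0.1212
  solve Keq expr → x = -2.78; check Q = 5.6870e-06
Then change container volume by factor 0.8 (V_new/V_old).
Step 2:
                  J         M         B
  init        10.79     7.196    0.1515
  Δ         -0.4446   -0.2964    0.1482
  eq          10.34       6.9    0.2997
  solve Keq expr → x = 0.1482; check Q = 5.6870e-06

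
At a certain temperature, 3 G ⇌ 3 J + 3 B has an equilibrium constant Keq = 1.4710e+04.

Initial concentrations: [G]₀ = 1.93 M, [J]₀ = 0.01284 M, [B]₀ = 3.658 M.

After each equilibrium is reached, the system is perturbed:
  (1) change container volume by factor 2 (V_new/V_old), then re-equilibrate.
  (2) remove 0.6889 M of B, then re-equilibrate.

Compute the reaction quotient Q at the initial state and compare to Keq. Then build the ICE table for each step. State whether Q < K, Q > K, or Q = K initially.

Q₀ = 1.4413e-05 vs Keq = 1.4710e+04 ⇒ Q<K, forward
Step 1:
                    G           J           B
  Initial        1.93     0.01284       3.658
  Change       -1.587       1.587       1.587
  Equil        0.3426         1.6       5.245
  solve Keq expr → x = 0.5291; check Q = 1.4710e+04
Then change container volume by factor 2 (V_new/V_old).
Step 2:
                    G           J           B
  Initial      0.1713      0.8001       2.623
  Change     -0.07495     0.07495     0.07495
  Equil       0.09634      0.8751       2.698
  solve Keq expr → x = 0.02498; check Q = 1.4710e+04
Then remove 0.6889 M of B.
Step 3:
                    G           J           B
  Initial     0.09634      0.8751       2.009
  Change       -0.022       0.022       0.022
  Equil       0.07435      0.8971       2.031
  solve Keq expr → x = 0.007332; check Q = 1.4710e+04

Q₀ = 1.4413e-05; Q < K (proceeds forward)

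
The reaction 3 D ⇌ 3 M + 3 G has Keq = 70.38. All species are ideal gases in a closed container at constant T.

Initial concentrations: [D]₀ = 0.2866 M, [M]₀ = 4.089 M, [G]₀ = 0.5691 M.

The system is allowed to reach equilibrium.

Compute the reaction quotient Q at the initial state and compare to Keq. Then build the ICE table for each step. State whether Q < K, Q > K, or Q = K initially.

Q₀ = 535.3; Q > K (proceeds reverse)

Q₀ = 535.3 vs Keq = 70.38 ⇒ Q>K, reverse
Step 1:
                  D         M         G
  Initial    0.2866     4.089    0.5691
  Change     0.1322   -0.1322   -0.1322
  Equil      0.4188     3.957    0.4369
  solve Keq expr → x = -0.04405; check Q = 70.38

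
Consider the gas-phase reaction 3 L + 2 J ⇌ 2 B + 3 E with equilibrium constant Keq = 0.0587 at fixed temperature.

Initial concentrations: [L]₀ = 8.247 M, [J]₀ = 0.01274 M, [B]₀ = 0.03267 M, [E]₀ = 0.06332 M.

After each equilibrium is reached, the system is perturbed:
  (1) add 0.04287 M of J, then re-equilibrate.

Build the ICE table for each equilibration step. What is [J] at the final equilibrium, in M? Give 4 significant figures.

[J]_eq = 8.5791e-04 M

Q₀ = 2.9764e-06 vs Keq = 0.0587 ⇒ Q<K, forward
Step 1:
                   L          J          B          E
  init         8.247    0.01274    0.03267    0.06332
  Δ         -0.01883   -0.01255    0.01255    0.01883
  eq           8.228 1.8621e-04    0.04522    0.08215
  solve Keq expr → x = 0.006277; check Q = 0.0587
Then add 0.04287 M of J.
Step 2:
                   L          J          B          E
  init         8.228    0.04306    0.04522    0.08215
  Δ          -0.0633    -0.0422     0.0422     0.0633
  eq           8.165 8.5791e-04    0.08742     0.1454
  solve Keq expr → x = 0.0211; check Q = 0.0587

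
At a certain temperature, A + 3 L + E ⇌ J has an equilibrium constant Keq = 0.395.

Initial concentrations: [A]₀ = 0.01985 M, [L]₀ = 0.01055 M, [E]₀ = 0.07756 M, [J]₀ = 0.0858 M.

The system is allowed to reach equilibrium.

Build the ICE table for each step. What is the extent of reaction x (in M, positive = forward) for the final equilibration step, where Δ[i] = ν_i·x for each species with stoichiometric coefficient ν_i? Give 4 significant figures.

x = -0.08567 M

Q₀ = 4.7460e+07 vs Keq = 0.395 ⇒ Q>K, reverse
Step 1:
                  A         L         E         J
  I         0.01985   0.01055   0.07756    0.0858
  C         0.08567     0.257   0.08567  -0.08567
  E          0.1055    0.2676    0.1632 1.3031e-04
  solve Keq expr → x = -0.08567; check Q = 0.395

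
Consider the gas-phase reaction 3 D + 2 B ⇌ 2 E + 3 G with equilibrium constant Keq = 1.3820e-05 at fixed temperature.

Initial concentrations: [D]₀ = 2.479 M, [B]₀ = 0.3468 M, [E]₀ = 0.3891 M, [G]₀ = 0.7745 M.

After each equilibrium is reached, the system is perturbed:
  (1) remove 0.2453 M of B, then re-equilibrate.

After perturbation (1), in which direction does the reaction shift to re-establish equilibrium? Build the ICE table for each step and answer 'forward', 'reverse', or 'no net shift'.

Direction: reverse

Q₀ = 0.03839 vs Keq = 1.3820e-05 ⇒ Q>K, reverse
Step 1:
                    D           B           E           G
  I             2.479      0.3468      0.3891      0.7745
  C            0.4716      0.3144     -0.3144     -0.4716
  E             2.951      0.6612     0.07472      0.3029
  solve Keq expr → x = -0.1572; check Q = 1.3820e-05
Then remove 0.2453 M of B.
Step 2:
                    D           B           E           G
  I             2.951      0.4159     0.07472      0.3029
  C           0.02658     0.01772    -0.01772    -0.02658
  E             2.977      0.4336       0.057      0.2763
  solve Keq expr → x = -0.00886; check Q = 1.3820e-05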